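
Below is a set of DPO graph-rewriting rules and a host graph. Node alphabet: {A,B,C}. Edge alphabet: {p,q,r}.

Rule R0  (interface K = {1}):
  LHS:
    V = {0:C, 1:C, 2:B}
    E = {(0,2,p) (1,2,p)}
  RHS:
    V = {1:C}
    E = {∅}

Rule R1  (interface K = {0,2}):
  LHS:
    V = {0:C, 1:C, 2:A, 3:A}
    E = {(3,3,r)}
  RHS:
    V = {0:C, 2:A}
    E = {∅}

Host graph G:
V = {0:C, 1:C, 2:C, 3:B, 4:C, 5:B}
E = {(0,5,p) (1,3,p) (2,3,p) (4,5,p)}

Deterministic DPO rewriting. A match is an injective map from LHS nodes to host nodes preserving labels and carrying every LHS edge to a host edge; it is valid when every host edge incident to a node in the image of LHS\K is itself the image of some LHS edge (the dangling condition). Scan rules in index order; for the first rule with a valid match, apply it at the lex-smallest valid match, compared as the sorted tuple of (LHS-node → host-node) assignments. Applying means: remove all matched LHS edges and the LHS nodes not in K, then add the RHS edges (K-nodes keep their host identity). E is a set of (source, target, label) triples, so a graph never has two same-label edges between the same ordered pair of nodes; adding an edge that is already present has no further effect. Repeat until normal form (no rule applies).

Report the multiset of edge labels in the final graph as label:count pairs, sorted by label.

Answer: (no edges)

Rewrite trace:
initial: |V|=6 |E|=4  E = 0-p->5 1-p->3 2-p->3 4-p->5
step 1: apply R0 at {0↦0, 1↦4, 2↦5}  → |V|=4 |E|=2  E = 1-p->3 2-p->3
step 2: apply R0 at {0↦1, 1↦2, 2↦3}  → |V|=2 |E|=0  E = ∅
halt: no rule applies after step 2
NF edges: []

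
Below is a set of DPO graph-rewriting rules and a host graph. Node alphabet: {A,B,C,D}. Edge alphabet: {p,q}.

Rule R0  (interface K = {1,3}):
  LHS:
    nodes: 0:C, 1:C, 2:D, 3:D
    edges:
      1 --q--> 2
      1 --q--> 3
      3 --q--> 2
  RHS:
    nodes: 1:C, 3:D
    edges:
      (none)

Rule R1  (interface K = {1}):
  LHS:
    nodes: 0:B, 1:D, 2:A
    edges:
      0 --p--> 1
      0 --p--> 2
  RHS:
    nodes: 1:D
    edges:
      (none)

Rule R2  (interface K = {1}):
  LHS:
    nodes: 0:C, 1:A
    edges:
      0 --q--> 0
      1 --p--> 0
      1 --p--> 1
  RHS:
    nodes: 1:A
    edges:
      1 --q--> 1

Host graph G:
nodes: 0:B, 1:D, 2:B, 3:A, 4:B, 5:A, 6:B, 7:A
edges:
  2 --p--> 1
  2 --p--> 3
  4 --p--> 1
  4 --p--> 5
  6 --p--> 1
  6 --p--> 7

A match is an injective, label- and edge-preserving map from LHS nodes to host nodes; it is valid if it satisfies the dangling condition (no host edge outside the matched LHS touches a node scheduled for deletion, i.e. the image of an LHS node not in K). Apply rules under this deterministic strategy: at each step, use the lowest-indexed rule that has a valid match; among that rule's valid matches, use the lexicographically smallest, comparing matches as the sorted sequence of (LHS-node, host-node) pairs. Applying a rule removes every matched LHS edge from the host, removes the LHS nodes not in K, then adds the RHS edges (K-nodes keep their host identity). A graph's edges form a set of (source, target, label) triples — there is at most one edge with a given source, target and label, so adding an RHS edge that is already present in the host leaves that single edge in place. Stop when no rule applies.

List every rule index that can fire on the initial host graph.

R0: no valid match — LHS pattern not found
R1: 3 valid matches — {0↦2, 1↦1, 2↦3}, {0↦4, 1↦1, 2↦5}, {0↦6, 1↦1, 2↦7}
R2: no valid match — LHS pattern not found

Answer: [R1]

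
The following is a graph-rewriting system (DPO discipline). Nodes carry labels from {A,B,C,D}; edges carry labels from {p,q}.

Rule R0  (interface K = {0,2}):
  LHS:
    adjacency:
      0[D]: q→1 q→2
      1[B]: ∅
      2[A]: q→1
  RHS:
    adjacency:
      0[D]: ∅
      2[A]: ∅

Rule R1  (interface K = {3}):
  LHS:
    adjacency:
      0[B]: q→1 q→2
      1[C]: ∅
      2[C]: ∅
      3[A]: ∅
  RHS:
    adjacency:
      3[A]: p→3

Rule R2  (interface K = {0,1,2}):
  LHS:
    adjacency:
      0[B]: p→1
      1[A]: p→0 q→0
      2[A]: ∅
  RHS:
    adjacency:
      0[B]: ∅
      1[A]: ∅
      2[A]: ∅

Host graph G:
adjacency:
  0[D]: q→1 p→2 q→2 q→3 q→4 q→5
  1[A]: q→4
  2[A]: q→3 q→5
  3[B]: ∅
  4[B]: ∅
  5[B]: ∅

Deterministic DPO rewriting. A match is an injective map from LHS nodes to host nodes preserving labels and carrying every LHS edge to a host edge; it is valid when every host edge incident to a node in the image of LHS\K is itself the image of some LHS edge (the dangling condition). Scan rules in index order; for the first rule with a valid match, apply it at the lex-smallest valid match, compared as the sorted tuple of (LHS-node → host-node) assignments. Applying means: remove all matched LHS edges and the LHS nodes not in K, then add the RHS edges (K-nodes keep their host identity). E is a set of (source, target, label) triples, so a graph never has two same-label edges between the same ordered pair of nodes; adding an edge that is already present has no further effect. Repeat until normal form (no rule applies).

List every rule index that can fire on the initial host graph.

Answer: [R0]

Steps:
R0: 3 valid matches — {0↦0, 1↦3, 2↦2}, {0↦0, 1↦4, 2↦1}, {0↦0, 1↦5, 2↦2}
R1: no valid match — LHS pattern not found
R2: no valid match — LHS pattern not found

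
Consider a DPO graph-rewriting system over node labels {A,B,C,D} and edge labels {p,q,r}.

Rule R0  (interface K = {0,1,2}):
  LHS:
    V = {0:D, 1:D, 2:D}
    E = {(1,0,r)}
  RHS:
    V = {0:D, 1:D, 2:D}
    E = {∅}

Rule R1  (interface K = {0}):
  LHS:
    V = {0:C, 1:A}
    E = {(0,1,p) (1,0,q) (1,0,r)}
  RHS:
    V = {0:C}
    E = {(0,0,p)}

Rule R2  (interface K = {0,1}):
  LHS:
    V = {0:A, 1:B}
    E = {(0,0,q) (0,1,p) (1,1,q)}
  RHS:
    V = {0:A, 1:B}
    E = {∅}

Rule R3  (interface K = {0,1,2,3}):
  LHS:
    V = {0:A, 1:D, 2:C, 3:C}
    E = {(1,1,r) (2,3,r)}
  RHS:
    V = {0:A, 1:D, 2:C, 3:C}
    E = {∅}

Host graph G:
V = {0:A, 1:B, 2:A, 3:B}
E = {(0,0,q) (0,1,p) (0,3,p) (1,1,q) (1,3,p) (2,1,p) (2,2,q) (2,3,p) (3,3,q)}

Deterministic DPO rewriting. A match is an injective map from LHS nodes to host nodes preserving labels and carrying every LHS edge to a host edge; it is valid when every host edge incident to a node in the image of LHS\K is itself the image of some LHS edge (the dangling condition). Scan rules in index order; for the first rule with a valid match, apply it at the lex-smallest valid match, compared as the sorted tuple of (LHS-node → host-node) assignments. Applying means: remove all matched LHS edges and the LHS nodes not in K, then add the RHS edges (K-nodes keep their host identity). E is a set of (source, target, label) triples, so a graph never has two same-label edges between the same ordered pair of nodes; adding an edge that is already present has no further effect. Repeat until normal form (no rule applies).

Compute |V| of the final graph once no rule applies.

[0] host  ⇒  4 nodes, 9 edges  {0-q->0 0-p->1 0-p->3 1-q->1 1-p->3 2-p->1 2-q->2 2-p->3 3-q->3}
[1] R2 @ {0↦0, 1↦1}  ⇒  4 nodes, 6 edges  {0-p->3 1-p->3 2-p->1 2-q->2 2-p->3 3-q->3}
[2] R2 @ {0↦2, 1↦3}  ⇒  4 nodes, 3 edges  {0-p->3 1-p->3 2-p->1}
final graph: no rule applies after step 2
NF nodes: {0:A, 1:B, 2:A, 3:B}

Answer: 4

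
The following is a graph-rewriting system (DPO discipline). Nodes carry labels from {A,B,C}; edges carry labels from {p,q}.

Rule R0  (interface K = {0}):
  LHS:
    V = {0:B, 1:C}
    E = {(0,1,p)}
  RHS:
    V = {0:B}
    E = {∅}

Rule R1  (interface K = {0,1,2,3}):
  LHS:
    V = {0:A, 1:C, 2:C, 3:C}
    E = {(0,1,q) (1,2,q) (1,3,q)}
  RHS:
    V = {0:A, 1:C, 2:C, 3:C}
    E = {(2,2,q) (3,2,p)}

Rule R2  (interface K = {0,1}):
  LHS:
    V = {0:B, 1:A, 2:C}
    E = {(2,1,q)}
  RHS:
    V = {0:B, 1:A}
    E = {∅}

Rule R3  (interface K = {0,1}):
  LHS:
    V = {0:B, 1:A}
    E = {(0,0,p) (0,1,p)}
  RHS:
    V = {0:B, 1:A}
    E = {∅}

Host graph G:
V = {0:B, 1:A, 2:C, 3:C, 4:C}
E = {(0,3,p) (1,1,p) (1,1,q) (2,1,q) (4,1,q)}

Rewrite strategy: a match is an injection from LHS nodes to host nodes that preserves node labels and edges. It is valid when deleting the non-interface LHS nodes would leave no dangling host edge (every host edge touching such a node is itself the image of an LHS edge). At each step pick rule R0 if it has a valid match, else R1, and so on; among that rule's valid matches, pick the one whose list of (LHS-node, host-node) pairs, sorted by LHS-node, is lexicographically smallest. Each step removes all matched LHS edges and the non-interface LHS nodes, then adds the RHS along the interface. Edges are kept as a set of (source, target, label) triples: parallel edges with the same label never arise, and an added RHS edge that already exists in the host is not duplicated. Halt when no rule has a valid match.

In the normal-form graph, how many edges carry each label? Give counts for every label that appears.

start.  V:5 E:5  edges: 0-p->3 1-p->1 1-q->1 2-q->1 4-q->1
1. fire R0 via {0↦0, 1↦3}  →  V:4 E:4  edges: 1-p->1 1-q->1 2-q->1 4-q->1
2. fire R2 via {0↦0, 1↦1, 2↦2}  →  V:3 E:3  edges: 1-p->1 1-q->1 4-q->1
3. fire R2 via {0↦0, 1↦1, 2↦4}  →  V:2 E:2  edges: 1-p->1 1-q->1
halt: no rule applies after step 3
NF edges: [(1, 1, 'p'), (1, 1, 'q')]

Answer: p:1 q:1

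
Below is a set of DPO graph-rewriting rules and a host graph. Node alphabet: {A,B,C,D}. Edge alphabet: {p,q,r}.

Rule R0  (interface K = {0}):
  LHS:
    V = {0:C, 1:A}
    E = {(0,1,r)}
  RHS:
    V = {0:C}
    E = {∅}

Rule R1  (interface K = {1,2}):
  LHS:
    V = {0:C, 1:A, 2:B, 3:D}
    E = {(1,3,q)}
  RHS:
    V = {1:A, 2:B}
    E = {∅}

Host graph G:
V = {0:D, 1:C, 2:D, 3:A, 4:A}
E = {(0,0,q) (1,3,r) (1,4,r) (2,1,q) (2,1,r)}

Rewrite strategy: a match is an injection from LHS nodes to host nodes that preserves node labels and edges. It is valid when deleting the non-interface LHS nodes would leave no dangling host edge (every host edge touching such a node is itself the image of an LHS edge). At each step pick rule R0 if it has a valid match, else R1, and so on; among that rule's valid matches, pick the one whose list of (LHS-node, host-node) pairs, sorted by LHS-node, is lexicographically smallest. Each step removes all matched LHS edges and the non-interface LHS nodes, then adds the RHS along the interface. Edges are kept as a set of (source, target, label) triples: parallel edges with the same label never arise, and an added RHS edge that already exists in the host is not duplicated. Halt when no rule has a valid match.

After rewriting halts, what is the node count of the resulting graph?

initial: |V|=5 |E|=5  E = 0-q->0 1-r->3 1-r->4 2-q->1 2-r->1
step 1: apply R0 at {0↦1, 1↦3}  → |V|=4 |E|=4  E = 0-q->0 1-r->4 2-q->1 2-r->1
step 2: apply R0 at {0↦1, 1↦4}  → |V|=3 |E|=3  E = 0-q->0 2-q->1 2-r->1
normal form: no rule applies after step 2
NF nodes: {0:D, 1:C, 2:D}

Answer: 3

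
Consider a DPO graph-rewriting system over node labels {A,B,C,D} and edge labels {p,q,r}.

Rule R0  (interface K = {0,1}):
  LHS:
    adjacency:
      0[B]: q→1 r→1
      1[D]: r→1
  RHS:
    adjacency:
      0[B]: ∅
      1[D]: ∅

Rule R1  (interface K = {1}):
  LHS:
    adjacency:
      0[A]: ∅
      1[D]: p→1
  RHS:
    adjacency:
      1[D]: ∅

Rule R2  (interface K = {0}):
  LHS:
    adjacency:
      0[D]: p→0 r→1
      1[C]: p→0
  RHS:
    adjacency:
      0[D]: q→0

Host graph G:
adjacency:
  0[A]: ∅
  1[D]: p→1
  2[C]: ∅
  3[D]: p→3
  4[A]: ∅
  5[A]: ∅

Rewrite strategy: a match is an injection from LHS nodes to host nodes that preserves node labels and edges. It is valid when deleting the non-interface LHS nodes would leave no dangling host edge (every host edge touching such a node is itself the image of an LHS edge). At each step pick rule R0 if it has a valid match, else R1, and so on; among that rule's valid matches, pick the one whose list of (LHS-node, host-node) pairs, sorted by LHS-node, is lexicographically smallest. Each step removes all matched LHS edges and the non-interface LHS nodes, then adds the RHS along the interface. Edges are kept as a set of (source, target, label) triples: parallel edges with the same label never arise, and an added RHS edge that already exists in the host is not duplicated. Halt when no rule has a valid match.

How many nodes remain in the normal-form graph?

Answer: 4

Rewrite trace:
[0] host  ⇒  6 nodes, 2 edges  {1-p->1 3-p->3}
[1] R1 @ {0↦0, 1↦1}  ⇒  5 nodes, 1 edges  {3-p->3}
[2] R1 @ {0↦4, 1↦3}  ⇒  4 nodes, 0 edges  {∅}
normal form: no rule applies after step 2
NF nodes: {1:D, 2:C, 3:D, 5:A}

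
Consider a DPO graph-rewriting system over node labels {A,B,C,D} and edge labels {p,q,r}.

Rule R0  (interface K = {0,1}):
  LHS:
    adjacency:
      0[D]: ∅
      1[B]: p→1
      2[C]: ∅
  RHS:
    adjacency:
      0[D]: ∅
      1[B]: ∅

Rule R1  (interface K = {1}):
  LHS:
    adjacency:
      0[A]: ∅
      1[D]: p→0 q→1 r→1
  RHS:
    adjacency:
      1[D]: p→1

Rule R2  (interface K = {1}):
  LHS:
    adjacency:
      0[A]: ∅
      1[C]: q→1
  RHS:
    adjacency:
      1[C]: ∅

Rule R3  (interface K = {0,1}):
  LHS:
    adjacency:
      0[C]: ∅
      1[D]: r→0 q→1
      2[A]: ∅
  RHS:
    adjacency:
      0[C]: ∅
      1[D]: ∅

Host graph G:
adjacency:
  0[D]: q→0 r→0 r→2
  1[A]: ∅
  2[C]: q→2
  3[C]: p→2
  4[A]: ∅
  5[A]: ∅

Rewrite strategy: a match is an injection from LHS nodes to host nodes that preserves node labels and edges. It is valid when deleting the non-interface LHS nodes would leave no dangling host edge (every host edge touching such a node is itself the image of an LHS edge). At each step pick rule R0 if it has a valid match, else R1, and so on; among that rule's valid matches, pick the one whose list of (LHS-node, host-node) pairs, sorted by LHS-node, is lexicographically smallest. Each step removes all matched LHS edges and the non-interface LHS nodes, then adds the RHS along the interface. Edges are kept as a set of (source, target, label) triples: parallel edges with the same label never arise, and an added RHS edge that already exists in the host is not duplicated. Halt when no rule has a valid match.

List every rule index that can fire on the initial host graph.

R0: no valid match — LHS pattern not found
R1: no valid match — LHS pattern not found
R2: 3 valid matches — {0↦1, 1↦2}, {0↦4, 1↦2}, {0↦5, 1↦2}
R3: 3 valid matches — {0↦2, 1↦0, 2↦1}, {0↦2, 1↦0, 2↦4}, {0↦2, 1↦0, 2↦5}

Answer: [R2,R3]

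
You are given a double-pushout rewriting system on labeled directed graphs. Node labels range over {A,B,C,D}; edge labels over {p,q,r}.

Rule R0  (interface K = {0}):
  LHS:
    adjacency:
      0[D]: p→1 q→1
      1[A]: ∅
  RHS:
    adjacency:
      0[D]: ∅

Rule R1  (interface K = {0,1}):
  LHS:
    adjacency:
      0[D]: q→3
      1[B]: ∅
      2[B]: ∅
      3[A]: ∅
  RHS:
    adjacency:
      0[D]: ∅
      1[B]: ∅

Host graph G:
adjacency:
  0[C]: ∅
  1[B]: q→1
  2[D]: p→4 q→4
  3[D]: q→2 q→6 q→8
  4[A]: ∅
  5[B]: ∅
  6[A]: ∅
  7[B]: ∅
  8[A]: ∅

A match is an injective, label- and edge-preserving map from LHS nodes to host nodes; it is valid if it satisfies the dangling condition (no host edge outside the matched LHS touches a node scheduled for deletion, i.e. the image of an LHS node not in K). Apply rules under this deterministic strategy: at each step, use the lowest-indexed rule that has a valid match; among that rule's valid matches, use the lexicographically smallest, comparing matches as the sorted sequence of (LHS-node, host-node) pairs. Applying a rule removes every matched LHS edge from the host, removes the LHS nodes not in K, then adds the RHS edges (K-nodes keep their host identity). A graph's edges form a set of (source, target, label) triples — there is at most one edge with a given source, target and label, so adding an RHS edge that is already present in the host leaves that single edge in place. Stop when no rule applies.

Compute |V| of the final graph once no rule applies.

Answer: 4

Derivation:
start.  V:9 E:6  edges: 1-q->1 2-p->4 2-q->4 3-q->2 3-q->6 3-q->8
1. fire R0 via {0↦2, 1↦4}  →  V:8 E:4  edges: 1-q->1 3-q->2 3-q->6 3-q->8
2. fire R1 via {0↦3, 1↦1, 2↦5, 3↦6}  →  V:6 E:3  edges: 1-q->1 3-q->2 3-q->8
3. fire R1 via {0↦3, 1↦1, 2↦7, 3↦8}  →  V:4 E:2  edges: 1-q->1 3-q->2
normal form: no rule applies after step 3
NF nodes: {0:C, 1:B, 2:D, 3:D}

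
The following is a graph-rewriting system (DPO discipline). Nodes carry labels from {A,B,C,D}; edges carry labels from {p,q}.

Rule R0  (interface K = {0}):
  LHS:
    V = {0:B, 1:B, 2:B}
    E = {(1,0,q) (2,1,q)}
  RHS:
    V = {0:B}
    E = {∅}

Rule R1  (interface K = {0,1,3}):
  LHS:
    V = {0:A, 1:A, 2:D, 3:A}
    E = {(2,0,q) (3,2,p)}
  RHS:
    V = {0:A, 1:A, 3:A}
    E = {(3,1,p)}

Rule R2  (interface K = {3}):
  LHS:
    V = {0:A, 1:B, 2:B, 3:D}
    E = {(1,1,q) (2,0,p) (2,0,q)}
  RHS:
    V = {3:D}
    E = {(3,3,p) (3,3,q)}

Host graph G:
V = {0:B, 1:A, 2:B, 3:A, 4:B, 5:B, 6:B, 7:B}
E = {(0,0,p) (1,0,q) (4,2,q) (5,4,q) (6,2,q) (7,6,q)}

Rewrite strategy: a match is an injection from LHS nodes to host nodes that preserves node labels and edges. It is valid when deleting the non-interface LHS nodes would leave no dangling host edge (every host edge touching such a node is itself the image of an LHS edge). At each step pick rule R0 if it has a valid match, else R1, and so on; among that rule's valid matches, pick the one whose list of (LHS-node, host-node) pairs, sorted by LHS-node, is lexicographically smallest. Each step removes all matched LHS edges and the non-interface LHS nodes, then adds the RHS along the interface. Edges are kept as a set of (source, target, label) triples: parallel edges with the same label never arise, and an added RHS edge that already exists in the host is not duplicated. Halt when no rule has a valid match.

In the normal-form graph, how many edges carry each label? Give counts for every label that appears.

Answer: p:1 q:1

Derivation:
[0] host  ⇒  8 nodes, 6 edges  {0-p->0 1-q->0 4-q->2 5-q->4 6-q->2 7-q->6}
[1] R0 @ {0↦2, 1↦4, 2↦5}  ⇒  6 nodes, 4 edges  {0-p->0 1-q->0 6-q->2 7-q->6}
[2] R0 @ {0↦2, 1↦6, 2↦7}  ⇒  4 nodes, 2 edges  {0-p->0 1-q->0}
final graph: no rule applies after step 2
NF edges: [(0, 0, 'p'), (1, 0, 'q')]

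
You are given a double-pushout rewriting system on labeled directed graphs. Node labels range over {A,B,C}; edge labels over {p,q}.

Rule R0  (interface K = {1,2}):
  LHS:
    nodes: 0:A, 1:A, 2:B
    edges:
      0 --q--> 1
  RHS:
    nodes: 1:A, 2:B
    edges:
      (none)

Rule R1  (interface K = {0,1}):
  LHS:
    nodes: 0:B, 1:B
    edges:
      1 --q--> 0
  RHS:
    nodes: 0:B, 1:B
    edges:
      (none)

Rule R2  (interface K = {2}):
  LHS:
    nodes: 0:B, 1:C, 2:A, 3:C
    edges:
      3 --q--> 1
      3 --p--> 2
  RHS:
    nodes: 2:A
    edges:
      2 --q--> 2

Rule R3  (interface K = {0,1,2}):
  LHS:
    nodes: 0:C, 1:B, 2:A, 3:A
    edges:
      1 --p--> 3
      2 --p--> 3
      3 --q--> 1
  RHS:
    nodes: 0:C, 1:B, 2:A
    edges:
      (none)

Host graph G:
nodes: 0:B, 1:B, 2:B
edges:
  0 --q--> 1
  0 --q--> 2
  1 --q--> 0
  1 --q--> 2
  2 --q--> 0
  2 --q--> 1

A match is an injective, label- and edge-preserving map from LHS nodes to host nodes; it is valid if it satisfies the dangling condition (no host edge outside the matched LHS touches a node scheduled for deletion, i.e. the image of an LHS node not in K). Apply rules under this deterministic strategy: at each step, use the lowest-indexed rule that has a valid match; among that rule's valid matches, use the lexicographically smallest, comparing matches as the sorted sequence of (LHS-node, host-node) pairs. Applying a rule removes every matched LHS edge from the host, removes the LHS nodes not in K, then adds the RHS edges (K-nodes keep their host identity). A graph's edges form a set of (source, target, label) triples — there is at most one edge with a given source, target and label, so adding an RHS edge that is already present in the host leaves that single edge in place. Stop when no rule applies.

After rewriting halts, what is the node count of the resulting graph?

start.  V:3 E:6  edges: 0-q->1 0-q->2 1-q->0 1-q->2 2-q->0 2-q->1
1. fire R1 via {0↦0, 1↦1}  →  V:3 E:5  edges: 0-q->1 0-q->2 1-q->2 2-q->0 2-q->1
2. fire R1 via {0↦0, 1↦2}  →  V:3 E:4  edges: 0-q->1 0-q->2 1-q->2 2-q->1
3. fire R1 via {0↦1, 1↦0}  →  V:3 E:3  edges: 0-q->2 1-q->2 2-q->1
4. fire R1 via {0↦1, 1↦2}  →  V:3 E:2  edges: 0-q->2 1-q->2
5. fire R1 via {0↦2, 1↦0}  →  V:3 E:1  edges: 1-q->2
6. fire R1 via {0↦2, 1↦1}  →  V:3 E:0  edges: ∅
normal form: no rule applies after step 6
NF nodes: {0:B, 1:B, 2:B}

Answer: 3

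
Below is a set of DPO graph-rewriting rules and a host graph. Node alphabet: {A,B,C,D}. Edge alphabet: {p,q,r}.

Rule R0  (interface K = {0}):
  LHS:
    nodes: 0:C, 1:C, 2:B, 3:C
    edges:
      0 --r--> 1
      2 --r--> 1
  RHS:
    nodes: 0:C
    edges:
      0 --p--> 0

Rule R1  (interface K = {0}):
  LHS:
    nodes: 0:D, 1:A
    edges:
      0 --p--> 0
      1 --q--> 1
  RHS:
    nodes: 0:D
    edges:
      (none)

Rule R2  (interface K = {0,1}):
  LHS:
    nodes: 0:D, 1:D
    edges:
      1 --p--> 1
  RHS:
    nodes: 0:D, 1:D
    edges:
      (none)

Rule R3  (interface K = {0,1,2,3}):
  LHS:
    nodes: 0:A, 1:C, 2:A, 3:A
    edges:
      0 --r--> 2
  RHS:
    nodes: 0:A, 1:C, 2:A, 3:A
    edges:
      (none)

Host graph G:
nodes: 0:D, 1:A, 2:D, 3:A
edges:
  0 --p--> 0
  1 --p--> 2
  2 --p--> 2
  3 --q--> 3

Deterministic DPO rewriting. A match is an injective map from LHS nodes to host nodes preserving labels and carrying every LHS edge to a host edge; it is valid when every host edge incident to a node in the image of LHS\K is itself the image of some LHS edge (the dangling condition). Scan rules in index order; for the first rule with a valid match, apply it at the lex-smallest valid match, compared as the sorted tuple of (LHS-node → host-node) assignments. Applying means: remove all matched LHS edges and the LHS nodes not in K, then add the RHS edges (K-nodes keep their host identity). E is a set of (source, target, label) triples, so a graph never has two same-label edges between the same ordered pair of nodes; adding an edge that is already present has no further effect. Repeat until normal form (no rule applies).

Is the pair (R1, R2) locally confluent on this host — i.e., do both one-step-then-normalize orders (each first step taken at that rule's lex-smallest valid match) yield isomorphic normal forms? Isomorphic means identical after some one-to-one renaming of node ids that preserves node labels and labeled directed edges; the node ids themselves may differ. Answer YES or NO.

Answer: YES

Steps:
branch R1-first: apply at {0↦0, 1↦3} → |E|=2, then 1 more step(s) → NF |V|=3 |E|=1 V={0:D, 1:A, 2:D} E=1-p->2
branch R2-first: apply at {0↦0, 1↦2} → |E|=3, then 1 more step(s) → NF |V|=3 |E|=1 V={0:D, 1:A, 2:D} E=1-p->2
graphs isomorphic (equal up to label-preserving node renaming)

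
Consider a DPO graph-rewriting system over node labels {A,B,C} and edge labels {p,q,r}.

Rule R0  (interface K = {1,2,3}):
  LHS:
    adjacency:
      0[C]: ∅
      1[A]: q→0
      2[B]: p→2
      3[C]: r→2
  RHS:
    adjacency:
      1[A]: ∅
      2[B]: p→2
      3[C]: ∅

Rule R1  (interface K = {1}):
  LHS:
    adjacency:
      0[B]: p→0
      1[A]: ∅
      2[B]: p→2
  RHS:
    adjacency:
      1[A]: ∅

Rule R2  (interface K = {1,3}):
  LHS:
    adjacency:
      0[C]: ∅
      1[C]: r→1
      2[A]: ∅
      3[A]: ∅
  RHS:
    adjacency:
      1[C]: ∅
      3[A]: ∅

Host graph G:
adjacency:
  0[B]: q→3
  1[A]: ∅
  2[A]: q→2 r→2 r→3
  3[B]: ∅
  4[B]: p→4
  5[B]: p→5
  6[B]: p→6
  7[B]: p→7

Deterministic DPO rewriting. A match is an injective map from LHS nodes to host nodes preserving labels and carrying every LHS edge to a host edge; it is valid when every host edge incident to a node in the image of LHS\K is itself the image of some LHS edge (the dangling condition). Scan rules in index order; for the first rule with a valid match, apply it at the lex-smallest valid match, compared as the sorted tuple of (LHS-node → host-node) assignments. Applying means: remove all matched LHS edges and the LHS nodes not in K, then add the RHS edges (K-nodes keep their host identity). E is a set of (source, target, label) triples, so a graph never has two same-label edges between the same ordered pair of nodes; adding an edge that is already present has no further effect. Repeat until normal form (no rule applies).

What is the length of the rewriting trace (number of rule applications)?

[0] host  ⇒  8 nodes, 8 edges  {0-q->3 2-q->2 2-r->2 2-r->3 4-p->4 5-p->5 6-p->6 7-p->7}
[1] R1 @ {0↦4, 1↦1, 2↦5}  ⇒  6 nodes, 6 edges  {0-q->3 2-q->2 2-r->2 2-r->3 6-p->6 7-p->7}
[2] R1 @ {0↦6, 1↦1, 2↦7}  ⇒  4 nodes, 4 edges  {0-q->3 2-q->2 2-r->2 2-r->3}
final graph: no rule applies after step 2

Answer: 2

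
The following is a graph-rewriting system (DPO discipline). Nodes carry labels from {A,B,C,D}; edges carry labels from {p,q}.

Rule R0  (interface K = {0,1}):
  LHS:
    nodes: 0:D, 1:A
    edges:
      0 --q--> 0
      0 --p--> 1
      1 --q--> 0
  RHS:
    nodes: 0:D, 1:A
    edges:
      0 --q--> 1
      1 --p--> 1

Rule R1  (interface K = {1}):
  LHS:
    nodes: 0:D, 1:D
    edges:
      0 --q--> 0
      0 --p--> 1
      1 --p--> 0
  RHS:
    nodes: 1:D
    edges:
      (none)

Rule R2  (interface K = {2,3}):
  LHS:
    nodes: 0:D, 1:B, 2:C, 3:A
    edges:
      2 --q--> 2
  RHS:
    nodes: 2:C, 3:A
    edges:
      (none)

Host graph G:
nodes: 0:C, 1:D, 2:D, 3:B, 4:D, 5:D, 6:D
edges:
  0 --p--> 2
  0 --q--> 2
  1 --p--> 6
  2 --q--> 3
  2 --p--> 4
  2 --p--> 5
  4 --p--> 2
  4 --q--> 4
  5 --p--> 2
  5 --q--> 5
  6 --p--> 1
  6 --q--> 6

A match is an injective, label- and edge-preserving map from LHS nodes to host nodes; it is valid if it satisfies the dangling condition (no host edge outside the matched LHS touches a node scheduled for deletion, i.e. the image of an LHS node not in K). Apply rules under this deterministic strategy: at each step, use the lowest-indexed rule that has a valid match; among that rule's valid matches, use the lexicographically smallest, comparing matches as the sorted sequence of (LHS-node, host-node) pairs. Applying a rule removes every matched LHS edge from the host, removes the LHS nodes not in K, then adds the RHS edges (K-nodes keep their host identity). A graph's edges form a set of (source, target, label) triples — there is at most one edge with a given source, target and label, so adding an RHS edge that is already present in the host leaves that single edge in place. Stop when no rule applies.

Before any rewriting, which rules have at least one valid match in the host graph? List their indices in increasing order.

Answer: [R1]

Steps:
R0: no valid match — LHS pattern not found
R1: 3 valid matches — {0↦4, 1↦2}, {0↦5, 1↦2}, {0↦6, 1↦1}
R2: no valid match — LHS pattern not found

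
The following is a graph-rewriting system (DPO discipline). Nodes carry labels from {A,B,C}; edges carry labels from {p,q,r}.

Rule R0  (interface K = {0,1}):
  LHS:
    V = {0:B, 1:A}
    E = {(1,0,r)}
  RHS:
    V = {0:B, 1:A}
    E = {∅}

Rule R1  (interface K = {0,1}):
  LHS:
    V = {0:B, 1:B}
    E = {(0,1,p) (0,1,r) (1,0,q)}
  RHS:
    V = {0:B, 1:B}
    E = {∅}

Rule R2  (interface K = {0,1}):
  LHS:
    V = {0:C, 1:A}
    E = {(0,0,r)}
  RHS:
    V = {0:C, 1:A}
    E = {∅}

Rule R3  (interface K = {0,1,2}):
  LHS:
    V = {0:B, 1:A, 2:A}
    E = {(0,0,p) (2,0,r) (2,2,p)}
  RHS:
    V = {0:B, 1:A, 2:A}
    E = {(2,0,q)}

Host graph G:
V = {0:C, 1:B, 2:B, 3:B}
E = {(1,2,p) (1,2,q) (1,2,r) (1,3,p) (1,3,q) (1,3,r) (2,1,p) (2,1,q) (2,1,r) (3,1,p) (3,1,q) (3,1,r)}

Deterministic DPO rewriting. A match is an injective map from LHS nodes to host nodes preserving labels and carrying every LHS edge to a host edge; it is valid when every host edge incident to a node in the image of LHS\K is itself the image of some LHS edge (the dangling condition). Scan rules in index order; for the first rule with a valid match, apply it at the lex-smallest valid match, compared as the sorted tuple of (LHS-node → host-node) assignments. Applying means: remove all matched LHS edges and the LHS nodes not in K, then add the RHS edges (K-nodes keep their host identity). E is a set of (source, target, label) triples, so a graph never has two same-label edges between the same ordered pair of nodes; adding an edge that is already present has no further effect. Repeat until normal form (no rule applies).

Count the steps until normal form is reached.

[0] host  ⇒  4 nodes, 12 edges  {1-p->2 1-q->2 1-r->2 1-p->3 1-q->3 1-r->3 2-p->1 2-q->1 2-r->1 3-p->1 3-q->1 3-r->1}
[1] R1 @ {0↦1, 1↦2}  ⇒  4 nodes, 9 edges  {1-q->2 1-p->3 1-q->3 1-r->3 2-p->1 2-r->1 3-p->1 3-q->1 3-r->1}
[2] R1 @ {0↦1, 1↦3}  ⇒  4 nodes, 6 edges  {1-q->2 1-q->3 2-p->1 2-r->1 3-p->1 3-r->1}
[3] R1 @ {0↦2, 1↦1}  ⇒  4 nodes, 3 edges  {1-q->3 3-p->1 3-r->1}
[4] R1 @ {0↦3, 1↦1}  ⇒  4 nodes, 0 edges  {∅}
final graph: no rule applies after step 4

Answer: 4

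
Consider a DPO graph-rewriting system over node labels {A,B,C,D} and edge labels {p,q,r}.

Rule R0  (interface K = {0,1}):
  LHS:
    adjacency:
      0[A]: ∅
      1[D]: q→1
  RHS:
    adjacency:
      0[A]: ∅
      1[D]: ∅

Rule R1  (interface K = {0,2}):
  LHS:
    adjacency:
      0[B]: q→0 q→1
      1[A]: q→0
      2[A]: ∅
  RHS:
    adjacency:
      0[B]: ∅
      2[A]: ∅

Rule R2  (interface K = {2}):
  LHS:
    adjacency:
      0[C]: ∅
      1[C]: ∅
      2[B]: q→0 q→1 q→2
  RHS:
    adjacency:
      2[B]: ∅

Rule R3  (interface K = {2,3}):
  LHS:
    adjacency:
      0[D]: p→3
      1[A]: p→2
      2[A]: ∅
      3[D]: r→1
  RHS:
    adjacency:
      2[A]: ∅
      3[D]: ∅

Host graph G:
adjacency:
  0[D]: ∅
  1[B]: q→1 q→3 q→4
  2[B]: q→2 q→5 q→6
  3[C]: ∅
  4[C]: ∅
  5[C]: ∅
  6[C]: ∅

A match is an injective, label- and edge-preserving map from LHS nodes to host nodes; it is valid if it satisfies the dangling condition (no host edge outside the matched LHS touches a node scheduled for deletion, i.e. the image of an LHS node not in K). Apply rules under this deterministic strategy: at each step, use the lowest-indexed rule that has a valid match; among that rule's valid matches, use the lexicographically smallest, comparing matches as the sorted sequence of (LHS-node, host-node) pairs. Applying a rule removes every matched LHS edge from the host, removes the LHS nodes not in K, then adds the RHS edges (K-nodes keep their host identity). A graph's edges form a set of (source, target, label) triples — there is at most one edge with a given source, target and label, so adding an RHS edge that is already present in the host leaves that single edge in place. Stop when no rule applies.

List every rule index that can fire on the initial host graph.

Answer: [R2]

Rewrite trace:
R0: no valid match — LHS pattern not found
R1: no valid match — LHS pattern not found
R2: 4 valid matches — {0↦3, 1↦4, 2↦1}, {0↦4, 1↦3, 2↦1}, {0↦5, 1↦6, 2↦2} (+1 more)
R3: no valid match — LHS pattern not found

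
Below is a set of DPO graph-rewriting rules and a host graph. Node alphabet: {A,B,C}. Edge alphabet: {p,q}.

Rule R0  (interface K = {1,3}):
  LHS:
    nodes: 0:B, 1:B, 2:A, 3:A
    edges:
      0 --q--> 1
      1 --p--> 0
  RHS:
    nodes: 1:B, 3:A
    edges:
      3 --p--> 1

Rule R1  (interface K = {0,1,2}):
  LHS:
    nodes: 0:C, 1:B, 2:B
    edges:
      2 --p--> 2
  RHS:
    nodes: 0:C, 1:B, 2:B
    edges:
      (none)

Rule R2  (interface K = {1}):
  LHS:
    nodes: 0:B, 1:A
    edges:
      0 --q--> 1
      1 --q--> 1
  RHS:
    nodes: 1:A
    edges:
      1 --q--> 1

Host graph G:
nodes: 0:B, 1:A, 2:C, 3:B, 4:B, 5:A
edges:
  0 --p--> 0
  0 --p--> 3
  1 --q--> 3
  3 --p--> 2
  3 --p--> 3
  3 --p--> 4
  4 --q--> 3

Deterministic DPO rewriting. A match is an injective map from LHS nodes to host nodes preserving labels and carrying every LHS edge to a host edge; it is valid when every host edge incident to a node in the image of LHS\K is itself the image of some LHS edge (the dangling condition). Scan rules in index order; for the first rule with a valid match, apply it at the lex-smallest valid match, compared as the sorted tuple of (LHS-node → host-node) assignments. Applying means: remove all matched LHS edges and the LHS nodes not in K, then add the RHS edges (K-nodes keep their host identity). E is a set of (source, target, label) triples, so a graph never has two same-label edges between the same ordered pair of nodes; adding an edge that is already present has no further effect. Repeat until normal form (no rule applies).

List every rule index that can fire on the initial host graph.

Answer: [R0,R1]

Derivation:
R0: 1 valid match — {0↦4, 1↦3, 2↦5, 3↦1}
R1: 4 valid matches — {0↦2, 1↦0, 2↦3}, {0↦2, 1↦3, 2↦0}, {0↦2, 1↦4, 2↦0} (+1 more)
R2: no valid match — LHS pattern not found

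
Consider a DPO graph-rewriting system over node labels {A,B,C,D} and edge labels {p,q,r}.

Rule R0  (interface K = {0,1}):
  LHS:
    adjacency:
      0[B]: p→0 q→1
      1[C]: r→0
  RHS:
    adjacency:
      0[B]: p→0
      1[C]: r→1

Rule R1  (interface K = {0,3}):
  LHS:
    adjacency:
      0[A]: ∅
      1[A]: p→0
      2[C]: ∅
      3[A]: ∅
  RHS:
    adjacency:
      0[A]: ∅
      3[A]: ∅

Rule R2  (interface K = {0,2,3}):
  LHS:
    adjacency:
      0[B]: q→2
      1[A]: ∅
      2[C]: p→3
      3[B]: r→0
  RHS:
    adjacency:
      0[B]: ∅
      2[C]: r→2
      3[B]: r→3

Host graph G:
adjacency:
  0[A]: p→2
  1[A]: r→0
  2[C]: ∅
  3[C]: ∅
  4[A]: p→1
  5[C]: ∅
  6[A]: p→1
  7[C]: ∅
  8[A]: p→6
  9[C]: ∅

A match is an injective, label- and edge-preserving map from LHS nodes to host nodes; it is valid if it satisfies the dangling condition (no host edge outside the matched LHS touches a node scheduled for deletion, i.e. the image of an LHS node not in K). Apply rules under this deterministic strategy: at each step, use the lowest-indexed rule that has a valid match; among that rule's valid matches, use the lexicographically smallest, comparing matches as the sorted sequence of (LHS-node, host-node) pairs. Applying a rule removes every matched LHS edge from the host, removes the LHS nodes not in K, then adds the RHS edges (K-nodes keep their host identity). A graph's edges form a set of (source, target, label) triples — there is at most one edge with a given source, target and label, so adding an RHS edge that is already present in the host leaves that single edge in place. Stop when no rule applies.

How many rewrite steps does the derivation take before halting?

initial: |V|=10 |E|=5  E = 0-p->2 1-r->0 4-p->1 6-p->1 8-p->6
step 1: apply R1 at {0↦1, 1↦4, 2↦3, 3↦0}  → |V|=8 |E|=4  E = 0-p->2 1-r->0 6-p->1 8-p->6
step 2: apply R1 at {0↦6, 1↦8, 2↦5, 3↦0}  → |V|=6 |E|=3  E = 0-p->2 1-r->0 6-p->1
step 3: apply R1 at {0↦1, 1↦6, 2↦7, 3↦0}  → |V|=4 |E|=2  E = 0-p->2 1-r->0
normal form: no rule applies after step 3

Answer: 3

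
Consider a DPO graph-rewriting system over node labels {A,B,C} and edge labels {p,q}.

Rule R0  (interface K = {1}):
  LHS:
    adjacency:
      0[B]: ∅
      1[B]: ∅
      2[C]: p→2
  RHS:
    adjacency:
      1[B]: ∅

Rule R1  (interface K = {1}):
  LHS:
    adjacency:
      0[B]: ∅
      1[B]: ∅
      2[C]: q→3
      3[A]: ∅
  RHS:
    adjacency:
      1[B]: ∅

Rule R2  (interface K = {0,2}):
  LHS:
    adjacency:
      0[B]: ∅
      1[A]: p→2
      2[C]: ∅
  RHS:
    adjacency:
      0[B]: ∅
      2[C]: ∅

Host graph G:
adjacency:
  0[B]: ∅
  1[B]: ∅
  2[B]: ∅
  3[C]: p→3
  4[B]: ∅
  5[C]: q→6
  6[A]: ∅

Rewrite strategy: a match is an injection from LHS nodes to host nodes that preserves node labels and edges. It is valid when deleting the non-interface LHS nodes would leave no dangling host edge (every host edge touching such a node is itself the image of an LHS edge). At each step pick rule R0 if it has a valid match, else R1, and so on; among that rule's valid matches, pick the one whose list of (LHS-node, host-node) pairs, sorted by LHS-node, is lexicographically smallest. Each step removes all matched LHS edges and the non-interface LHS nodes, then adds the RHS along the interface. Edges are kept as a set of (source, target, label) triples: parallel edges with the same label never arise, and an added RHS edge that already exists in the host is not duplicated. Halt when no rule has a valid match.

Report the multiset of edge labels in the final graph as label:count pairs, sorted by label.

initial: |V|=7 |E|=2  E = 3-p->3 5-q->6
step 1: apply R0 at {0↦0, 1↦1, 2↦3}  → |V|=5 |E|=1  E = 5-q->6
step 2: apply R1 at {0↦1, 1↦2, 2↦5, 3↦6}  → |V|=2 |E|=0  E = ∅
halt: no rule applies after step 2
NF edges: []

Answer: (no edges)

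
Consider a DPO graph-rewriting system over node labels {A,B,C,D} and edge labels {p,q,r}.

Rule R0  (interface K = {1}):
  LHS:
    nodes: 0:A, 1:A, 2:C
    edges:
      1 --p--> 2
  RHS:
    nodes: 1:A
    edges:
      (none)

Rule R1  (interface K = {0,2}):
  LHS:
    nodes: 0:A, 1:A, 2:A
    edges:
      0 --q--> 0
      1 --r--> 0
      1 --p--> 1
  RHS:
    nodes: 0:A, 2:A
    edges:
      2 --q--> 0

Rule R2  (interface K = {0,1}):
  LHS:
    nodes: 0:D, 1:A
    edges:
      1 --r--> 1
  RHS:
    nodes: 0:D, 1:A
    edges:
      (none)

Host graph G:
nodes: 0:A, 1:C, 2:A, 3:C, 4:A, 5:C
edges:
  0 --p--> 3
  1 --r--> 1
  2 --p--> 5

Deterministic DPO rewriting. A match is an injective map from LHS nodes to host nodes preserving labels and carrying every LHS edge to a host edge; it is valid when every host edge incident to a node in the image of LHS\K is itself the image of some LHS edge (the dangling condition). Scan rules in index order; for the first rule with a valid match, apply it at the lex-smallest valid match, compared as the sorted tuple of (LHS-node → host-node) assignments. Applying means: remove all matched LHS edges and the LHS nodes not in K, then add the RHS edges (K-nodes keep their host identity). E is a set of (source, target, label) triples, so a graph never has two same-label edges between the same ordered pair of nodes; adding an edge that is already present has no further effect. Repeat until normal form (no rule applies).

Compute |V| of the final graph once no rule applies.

Answer: 2

Rewrite trace:
start.  V:6 E:3  edges: 0-p->3 1-r->1 2-p->5
1. fire R0 via {0↦4, 1↦0, 2↦3}  →  V:4 E:2  edges: 1-r->1 2-p->5
2. fire R0 via {0↦0, 1↦2, 2↦5}  →  V:2 E:1  edges: 1-r->1
final graph: no rule applies after step 2
NF nodes: {1:C, 2:A}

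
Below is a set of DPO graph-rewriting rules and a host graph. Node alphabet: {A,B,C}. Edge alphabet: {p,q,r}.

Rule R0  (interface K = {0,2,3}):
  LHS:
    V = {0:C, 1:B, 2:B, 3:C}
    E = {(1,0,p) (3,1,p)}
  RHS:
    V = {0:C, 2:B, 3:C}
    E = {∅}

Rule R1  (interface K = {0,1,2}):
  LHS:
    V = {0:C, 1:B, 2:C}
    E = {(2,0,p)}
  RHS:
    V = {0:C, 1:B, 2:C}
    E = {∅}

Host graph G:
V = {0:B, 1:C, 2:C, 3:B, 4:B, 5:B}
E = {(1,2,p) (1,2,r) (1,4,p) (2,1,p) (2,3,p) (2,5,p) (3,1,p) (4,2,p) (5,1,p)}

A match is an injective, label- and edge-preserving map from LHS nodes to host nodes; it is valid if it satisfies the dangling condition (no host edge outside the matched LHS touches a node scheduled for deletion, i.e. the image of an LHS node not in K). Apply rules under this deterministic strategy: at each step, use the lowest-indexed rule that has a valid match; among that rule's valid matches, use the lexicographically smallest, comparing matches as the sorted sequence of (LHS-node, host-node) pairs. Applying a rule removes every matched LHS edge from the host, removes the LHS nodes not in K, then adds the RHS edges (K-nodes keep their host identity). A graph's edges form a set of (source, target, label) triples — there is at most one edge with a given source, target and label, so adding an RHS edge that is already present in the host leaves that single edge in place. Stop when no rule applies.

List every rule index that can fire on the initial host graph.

Answer: [R0,R1]

Derivation:
R0: 9 valid matches — {0↦1, 1↦3, 2↦0, 3↦2}, {0↦1, 1↦3, 2↦4, 3↦2}, {0↦1, 1↦3, 2↦5, 3↦2} (+6 more)
R1: 8 valid matches — {0↦1, 1↦0, 2↦2}, {0↦1, 1↦3, 2↦2}, {0↦1, 1↦4, 2↦2} (+5 more)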